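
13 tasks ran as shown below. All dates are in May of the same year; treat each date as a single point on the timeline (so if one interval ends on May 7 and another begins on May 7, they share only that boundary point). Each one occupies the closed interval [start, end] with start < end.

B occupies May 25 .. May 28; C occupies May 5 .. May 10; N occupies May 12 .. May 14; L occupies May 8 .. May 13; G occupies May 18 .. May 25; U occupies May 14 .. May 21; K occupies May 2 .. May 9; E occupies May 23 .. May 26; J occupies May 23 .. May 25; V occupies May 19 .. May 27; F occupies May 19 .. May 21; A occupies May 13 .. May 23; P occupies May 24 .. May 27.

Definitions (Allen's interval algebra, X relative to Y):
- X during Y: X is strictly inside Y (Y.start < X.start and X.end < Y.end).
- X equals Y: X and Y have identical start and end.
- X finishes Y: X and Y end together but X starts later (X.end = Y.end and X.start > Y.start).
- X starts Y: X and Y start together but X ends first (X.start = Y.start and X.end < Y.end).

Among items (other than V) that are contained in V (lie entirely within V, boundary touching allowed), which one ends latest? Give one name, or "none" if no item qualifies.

Target V = [May 19, May 27].
A [May 13, May 23] → overlaps → excluded.
B [May 25, May 28] → overlapped-by → excluded.
C [May 5, May 10] → before → excluded.
E [May 23, May 26] → during → candidate.
F [May 19, May 21] → starts → candidate.
G [May 18, May 25] → overlaps → excluded.
J [May 23, May 25] → during → candidate.
K [May 2, May 9] → before → excluded.
L [May 8, May 13] → before → excluded.
N [May 12, May 14] → before → excluded.
P [May 24, May 27] → finishes → candidate.
U [May 14, May 21] → overlaps → excluded.
Among candidates, latest end is May 27 → P.

P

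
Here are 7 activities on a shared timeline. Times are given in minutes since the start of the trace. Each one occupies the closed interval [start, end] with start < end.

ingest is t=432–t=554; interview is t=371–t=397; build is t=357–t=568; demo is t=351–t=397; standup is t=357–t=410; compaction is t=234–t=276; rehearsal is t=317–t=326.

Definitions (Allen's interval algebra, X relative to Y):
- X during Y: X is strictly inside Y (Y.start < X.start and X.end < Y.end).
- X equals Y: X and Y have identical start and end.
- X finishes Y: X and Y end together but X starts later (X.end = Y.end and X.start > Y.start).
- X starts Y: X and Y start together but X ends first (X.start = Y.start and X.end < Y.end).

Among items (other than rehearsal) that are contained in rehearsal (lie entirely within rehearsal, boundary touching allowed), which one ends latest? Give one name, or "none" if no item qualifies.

Target rehearsal = [t=317, t=326].
build [t=357, t=568] → after → excluded.
compaction [t=234, t=276] → before → excluded.
demo [t=351, t=397] → after → excluded.
ingest [t=432, t=554] → after → excluded.
interview [t=371, t=397] → after → excluded.
standup [t=357, t=410] → after → excluded.
No candidates → none.

none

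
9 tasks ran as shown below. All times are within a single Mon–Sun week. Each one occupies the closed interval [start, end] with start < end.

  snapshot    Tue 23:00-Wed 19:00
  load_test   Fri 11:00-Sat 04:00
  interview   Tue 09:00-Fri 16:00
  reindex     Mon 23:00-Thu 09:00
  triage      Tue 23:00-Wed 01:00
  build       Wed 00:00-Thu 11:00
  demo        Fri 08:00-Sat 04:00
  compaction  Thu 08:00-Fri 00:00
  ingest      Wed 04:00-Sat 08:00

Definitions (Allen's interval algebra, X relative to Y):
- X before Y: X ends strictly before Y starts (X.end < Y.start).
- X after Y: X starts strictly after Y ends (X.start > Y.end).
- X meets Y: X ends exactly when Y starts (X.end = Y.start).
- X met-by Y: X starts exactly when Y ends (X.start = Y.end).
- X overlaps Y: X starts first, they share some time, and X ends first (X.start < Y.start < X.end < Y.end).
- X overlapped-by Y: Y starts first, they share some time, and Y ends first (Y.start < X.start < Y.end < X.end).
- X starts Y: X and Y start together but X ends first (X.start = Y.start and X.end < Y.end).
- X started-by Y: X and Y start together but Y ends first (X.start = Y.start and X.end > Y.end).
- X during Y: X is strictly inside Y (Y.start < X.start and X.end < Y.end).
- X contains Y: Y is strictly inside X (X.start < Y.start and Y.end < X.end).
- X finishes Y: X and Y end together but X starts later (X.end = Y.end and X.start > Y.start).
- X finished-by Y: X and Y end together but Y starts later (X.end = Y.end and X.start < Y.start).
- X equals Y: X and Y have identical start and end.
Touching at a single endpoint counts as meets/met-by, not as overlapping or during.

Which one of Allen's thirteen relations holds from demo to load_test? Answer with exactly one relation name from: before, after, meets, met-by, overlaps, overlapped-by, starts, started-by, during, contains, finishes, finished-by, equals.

finished-by

demo = [Fri 08:00, Sat 04:00]; load_test = [Fri 11:00, Sat 04:00].
Compare endpoints: demo.start < load_test.start, demo.start < load_test.end, demo.end > load_test.start, demo.end = load_test.end.
That pattern is 'finished-by'.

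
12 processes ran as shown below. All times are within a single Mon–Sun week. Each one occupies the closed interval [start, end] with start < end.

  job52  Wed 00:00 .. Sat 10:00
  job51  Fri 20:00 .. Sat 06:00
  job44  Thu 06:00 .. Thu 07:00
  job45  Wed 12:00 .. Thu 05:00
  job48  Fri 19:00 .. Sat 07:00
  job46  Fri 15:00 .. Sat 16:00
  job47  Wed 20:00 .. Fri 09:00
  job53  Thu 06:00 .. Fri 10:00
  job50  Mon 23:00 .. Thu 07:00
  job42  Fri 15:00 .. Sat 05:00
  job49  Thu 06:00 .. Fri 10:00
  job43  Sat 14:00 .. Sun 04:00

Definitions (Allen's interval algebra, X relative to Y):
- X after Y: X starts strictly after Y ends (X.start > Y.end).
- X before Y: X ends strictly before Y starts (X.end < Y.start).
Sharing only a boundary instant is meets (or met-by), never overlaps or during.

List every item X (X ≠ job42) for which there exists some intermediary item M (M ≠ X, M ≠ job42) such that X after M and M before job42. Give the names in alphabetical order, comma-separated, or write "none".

job43, job44, job46, job48, job49, job51, job53

Target job42 = [Fri 15:00, Sat 05:00].
Intermediaries M with M before job42: job44, job45, job47, job49, job50, job53.
Via job44 — items with X after job44: job43, job46, job48, job51.
Via job45 — items with X after job45: job43, job44, job46, job48, job49, job51, job53.
Via job47 — items with X after job47: job43, job46, job48, job51.
Via job49 — items with X after job49: job43, job46, job48, job51.
Via job50 — items with X after job50: job43, job46, job48, job51.
Via job53 — items with X after job53: job43, job46, job48, job51.
Union: job43, job44, job46, job48, job49, job51, job53.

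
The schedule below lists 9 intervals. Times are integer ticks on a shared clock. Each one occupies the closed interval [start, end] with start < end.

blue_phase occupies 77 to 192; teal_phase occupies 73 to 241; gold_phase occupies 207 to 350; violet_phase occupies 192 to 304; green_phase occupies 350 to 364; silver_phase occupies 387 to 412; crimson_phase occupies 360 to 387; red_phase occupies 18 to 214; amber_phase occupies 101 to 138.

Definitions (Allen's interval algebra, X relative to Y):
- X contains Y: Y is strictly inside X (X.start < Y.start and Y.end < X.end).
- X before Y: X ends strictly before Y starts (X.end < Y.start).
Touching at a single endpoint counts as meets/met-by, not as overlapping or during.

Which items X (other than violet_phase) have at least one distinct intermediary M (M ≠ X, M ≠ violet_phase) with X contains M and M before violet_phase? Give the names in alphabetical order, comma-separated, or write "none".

blue_phase, red_phase, teal_phase

Target violet_phase = [192, 304].
Intermediaries M with M before violet_phase: amber_phase.
Via amber_phase — items with X contains amber_phase: blue_phase, red_phase, teal_phase.
Union: blue_phase, red_phase, teal_phase.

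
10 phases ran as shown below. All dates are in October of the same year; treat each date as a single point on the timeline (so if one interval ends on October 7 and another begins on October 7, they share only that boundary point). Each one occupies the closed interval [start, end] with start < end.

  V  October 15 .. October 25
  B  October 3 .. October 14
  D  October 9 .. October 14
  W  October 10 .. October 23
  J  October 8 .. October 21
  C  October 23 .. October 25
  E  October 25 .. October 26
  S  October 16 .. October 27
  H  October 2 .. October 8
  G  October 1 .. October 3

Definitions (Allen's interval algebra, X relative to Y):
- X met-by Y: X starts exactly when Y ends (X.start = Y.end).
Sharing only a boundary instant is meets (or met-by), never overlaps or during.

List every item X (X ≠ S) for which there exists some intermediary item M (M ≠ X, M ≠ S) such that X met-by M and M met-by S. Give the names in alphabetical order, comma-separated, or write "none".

Target S = [October 16, October 27].
Intermediaries M with M met-by S: none.
Union: none.

none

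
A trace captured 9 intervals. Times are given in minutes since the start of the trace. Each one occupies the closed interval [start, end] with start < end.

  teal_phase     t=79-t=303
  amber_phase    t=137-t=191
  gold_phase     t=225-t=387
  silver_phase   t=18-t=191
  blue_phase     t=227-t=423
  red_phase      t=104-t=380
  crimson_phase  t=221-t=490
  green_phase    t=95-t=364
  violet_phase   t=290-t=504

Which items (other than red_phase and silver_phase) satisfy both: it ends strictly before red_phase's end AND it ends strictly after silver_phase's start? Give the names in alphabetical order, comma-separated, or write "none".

amber_phase, green_phase, teal_phase

Conditions: its end is strictly before red_phase's end (X.end < t=380) AND its end is strictly after silver_phase's start (X.end > t=18).
amber_phase: end t=191 < t=380? ✓; end t=191 > t=18? ✓ → yes.
blue_phase: end t=423 < t=380? ✗; end t=423 > t=18? ✓ → no.
crimson_phase: end t=490 < t=380? ✗; end t=490 > t=18? ✓ → no.
gold_phase: end t=387 < t=380? ✗; end t=387 > t=18? ✓ → no.
green_phase: end t=364 < t=380? ✓; end t=364 > t=18? ✓ → yes.
teal_phase: end t=303 < t=380? ✓; end t=303 > t=18? ✓ → yes.
violet_phase: end t=504 < t=380? ✗; end t=504 > t=18? ✓ → no.
Result: amber_phase, green_phase, teal_phase.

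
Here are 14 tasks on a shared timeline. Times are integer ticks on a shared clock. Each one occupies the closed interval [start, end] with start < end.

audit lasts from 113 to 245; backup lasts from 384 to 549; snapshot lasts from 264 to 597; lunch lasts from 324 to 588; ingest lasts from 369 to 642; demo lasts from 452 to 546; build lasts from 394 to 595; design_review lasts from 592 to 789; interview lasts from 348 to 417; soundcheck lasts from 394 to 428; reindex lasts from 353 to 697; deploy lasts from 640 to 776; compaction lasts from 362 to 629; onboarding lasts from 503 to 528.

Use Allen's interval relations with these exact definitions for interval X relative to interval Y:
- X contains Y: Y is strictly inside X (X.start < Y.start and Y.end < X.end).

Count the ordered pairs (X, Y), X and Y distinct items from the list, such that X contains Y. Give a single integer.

36

Checking all 182 ordered pairs for relation 'contains'; matching pairs in alphabetical order:
(backup, demo): backup contains demo ✓
(backup, onboarding): backup contains onboarding ✓
(backup, soundcheck): backup contains soundcheck ✓
(build, demo): build contains demo ✓
(build, onboarding): build contains onboarding ✓
(compaction, backup): compaction contains backup ✓
(compaction, build): compaction contains build ✓
(compaction, demo): compaction contains demo ✓
(compaction, onboarding): compaction contains onboarding ✓
(compaction, soundcheck): compaction contains soundcheck ✓
(demo, onboarding): demo contains onboarding ✓
(design_review, deploy): design_review contains deploy ✓
(ingest, backup): ingest contains backup ✓
(ingest, build): ingest contains build ✓
(ingest, demo): ingest contains demo ✓
(ingest, onboarding): ingest contains onboarding ✓
(ingest, soundcheck): ingest contains soundcheck ✓
(lunch, backup): lunch contains backup ✓
(lunch, demo): lunch contains demo ✓
(lunch, interview): lunch contains interview ✓
(lunch, onboarding): lunch contains onboarding ✓
(lunch, soundcheck): lunch contains soundcheck ✓
(reindex, backup): reindex contains backup ✓
(reindex, build): reindex contains build ✓
... plus 12 further pairs not listed.
Count: 36.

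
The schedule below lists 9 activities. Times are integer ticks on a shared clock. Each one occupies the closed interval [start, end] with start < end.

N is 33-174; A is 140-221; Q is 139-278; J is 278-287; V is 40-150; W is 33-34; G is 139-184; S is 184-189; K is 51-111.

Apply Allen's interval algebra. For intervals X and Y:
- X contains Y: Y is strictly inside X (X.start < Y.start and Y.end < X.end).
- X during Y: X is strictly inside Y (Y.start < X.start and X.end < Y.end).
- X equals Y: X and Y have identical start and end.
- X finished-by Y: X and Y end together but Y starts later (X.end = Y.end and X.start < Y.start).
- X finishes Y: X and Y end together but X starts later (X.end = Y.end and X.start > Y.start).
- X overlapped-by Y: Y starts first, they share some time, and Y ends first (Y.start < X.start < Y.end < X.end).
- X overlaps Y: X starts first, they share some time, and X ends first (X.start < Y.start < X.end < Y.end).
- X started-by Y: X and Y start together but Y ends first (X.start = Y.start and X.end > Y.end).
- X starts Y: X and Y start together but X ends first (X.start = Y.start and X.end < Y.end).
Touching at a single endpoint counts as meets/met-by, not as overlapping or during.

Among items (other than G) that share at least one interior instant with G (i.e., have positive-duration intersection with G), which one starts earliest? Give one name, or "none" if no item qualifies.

Target G = [139, 184].
A [140, 221] → overlapped-by → candidate.
J [278, 287] → after → excluded.
K [51, 111] → before → excluded.
N [33, 174] → overlaps → candidate.
Q [139, 278] → started-by → candidate.
S [184, 189] → met-by → excluded.
V [40, 150] → overlaps → candidate.
W [33, 34] → before → excluded.
Among candidates, earliest start is 33 → N.

N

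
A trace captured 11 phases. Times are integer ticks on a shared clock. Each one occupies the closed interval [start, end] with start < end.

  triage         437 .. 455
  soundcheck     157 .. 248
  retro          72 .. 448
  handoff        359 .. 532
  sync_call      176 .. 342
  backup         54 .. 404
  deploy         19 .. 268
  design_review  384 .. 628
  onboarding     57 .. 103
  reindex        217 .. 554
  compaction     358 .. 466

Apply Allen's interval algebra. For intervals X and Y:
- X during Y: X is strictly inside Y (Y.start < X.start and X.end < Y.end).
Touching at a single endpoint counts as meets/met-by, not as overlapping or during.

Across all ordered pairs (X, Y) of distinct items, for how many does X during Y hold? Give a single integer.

Checking all 110 ordered pairs for relation 'during'; matching pairs in alphabetical order:
(compaction, reindex): compaction during reindex ✓
(handoff, reindex): handoff during reindex ✓
(onboarding, backup): onboarding during backup ✓
(onboarding, deploy): onboarding during deploy ✓
(soundcheck, backup): soundcheck during backup ✓
(soundcheck, deploy): soundcheck during deploy ✓
(soundcheck, retro): soundcheck during retro ✓
(sync_call, backup): sync_call during backup ✓
(sync_call, retro): sync_call during retro ✓
(triage, compaction): triage during compaction ✓
(triage, design_review): triage during design_review ✓
(triage, handoff): triage during handoff ✓
(triage, reindex): triage during reindex ✓
Count: 13.

13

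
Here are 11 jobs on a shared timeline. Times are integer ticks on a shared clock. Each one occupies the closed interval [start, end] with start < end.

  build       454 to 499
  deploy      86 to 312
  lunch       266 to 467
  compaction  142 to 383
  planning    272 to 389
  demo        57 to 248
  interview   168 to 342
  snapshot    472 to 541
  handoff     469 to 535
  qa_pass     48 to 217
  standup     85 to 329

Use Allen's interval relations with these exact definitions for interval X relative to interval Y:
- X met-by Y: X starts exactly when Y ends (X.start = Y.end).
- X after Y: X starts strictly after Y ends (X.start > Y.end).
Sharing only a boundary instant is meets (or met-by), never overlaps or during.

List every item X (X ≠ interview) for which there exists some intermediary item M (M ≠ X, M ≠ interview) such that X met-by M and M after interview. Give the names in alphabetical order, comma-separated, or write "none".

none

Target interview = [168, 342].
Intermediaries M with M after interview: build, handoff, snapshot.
Via build — items with X met-by build: none.
Via handoff — items with X met-by handoff: none.
Via snapshot — items with X met-by snapshot: none.
Union: none.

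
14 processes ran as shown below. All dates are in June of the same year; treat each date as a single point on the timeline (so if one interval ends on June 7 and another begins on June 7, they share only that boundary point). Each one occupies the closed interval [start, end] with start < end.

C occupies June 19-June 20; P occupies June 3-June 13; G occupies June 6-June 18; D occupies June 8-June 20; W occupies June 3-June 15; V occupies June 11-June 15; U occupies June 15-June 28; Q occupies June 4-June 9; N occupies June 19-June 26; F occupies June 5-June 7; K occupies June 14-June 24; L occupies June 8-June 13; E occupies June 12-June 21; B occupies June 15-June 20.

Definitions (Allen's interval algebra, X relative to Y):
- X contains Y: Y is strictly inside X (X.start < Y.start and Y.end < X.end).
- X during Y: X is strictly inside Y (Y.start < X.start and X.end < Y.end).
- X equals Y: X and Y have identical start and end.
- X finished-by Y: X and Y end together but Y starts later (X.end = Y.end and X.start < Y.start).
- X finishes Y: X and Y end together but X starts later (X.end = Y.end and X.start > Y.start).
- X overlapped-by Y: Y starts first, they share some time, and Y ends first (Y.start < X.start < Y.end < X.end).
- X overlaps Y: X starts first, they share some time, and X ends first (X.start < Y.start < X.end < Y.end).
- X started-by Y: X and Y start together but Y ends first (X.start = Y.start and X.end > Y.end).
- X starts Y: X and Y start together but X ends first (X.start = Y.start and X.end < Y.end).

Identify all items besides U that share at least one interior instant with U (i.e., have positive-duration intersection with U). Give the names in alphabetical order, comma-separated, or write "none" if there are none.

Target U = [June 15, June 28].
B [June 15, June 20] → starts → yes.
C [June 19, June 20] → during → yes.
D [June 8, June 20] → overlaps → yes.
E [June 12, June 21] → overlaps → yes.
F [June 5, June 7] → before → no.
G [June 6, June 18] → overlaps → yes.
K [June 14, June 24] → overlaps → yes.
L [June 8, June 13] → before → no.
N [June 19, June 26] → during → yes.
P [June 3, June 13] → before → no.
Q [June 4, June 9] → before → no.
V [June 11, June 15] → meets → no.
W [June 3, June 15] → meets → no.
Result: B, C, D, E, G, K, N.

B, C, D, E, G, K, N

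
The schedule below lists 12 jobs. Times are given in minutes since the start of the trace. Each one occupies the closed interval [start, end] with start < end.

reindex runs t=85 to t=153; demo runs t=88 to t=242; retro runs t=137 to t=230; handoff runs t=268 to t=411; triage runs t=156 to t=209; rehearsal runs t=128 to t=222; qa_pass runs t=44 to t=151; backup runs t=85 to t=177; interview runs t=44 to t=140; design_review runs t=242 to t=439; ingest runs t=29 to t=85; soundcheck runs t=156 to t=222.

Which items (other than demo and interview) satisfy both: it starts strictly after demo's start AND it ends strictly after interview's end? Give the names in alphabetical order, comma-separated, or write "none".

Conditions: its start is strictly after demo's start (X.start > t=88) AND its end is strictly after interview's end (X.end > t=140).
backup: start t=85 > t=88? ✗; end t=177 > t=140? ✓ → no.
design_review: start t=242 > t=88? ✓; end t=439 > t=140? ✓ → yes.
handoff: start t=268 > t=88? ✓; end t=411 > t=140? ✓ → yes.
ingest: start t=29 > t=88? ✗; end t=85 > t=140? ✗ → no.
qa_pass: start t=44 > t=88? ✗; end t=151 > t=140? ✓ → no.
rehearsal: start t=128 > t=88? ✓; end t=222 > t=140? ✓ → yes.
reindex: start t=85 > t=88? ✗; end t=153 > t=140? ✓ → no.
retro: start t=137 > t=88? ✓; end t=230 > t=140? ✓ → yes.
soundcheck: start t=156 > t=88? ✓; end t=222 > t=140? ✓ → yes.
triage: start t=156 > t=88? ✓; end t=209 > t=140? ✓ → yes.
Result: design_review, handoff, rehearsal, retro, soundcheck, triage.

design_review, handoff, rehearsal, retro, soundcheck, triage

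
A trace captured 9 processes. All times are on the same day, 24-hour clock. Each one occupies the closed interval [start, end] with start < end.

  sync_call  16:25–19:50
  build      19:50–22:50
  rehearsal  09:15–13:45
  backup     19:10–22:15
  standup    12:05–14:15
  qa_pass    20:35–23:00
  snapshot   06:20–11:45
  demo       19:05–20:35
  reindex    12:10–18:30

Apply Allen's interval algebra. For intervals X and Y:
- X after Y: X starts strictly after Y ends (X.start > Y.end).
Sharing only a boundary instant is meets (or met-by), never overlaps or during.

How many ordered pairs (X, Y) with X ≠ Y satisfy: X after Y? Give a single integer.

Checking all 72 ordered pairs for relation 'after'; matching pairs in alphabetical order:
(backup, rehearsal): backup after rehearsal ✓
(backup, reindex): backup after reindex ✓
(backup, snapshot): backup after snapshot ✓
(backup, standup): backup after standup ✓
(build, rehearsal): build after rehearsal ✓
(build, reindex): build after reindex ✓
(build, snapshot): build after snapshot ✓
(build, standup): build after standup ✓
(demo, rehearsal): demo after rehearsal ✓
(demo, reindex): demo after reindex ✓
(demo, snapshot): demo after snapshot ✓
(demo, standup): demo after standup ✓
(qa_pass, rehearsal): qa_pass after rehearsal ✓
(qa_pass, reindex): qa_pass after reindex ✓
(qa_pass, snapshot): qa_pass after snapshot ✓
(qa_pass, standup): qa_pass after standup ✓
(qa_pass, sync_call): qa_pass after sync_call ✓
(reindex, snapshot): reindex after snapshot ✓
(standup, snapshot): standup after snapshot ✓
(sync_call, rehearsal): sync_call after rehearsal ✓
(sync_call, snapshot): sync_call after snapshot ✓
(sync_call, standup): sync_call after standup ✓
Count: 22.

22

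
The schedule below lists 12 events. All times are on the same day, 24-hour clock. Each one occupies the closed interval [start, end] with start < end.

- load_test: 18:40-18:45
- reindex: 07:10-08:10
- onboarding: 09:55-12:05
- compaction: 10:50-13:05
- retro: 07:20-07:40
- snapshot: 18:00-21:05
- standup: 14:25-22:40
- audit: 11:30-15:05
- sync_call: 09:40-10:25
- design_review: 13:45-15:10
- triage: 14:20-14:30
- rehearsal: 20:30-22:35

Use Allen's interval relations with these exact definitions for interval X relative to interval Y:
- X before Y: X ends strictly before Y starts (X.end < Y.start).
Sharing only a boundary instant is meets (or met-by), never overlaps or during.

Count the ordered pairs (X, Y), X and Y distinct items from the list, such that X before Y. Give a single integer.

50

Checking all 132 ordered pairs for relation 'before'; matching pairs in alphabetical order:
(audit, load_test): audit before load_test ✓
(audit, rehearsal): audit before rehearsal ✓
(audit, snapshot): audit before snapshot ✓
(compaction, design_review): compaction before design_review ✓
(compaction, load_test): compaction before load_test ✓
(compaction, rehearsal): compaction before rehearsal ✓
(compaction, snapshot): compaction before snapshot ✓
(compaction, standup): compaction before standup ✓
(compaction, triage): compaction before triage ✓
(design_review, load_test): design_review before load_test ✓
(design_review, rehearsal): design_review before rehearsal ✓
(design_review, snapshot): design_review before snapshot ✓
(load_test, rehearsal): load_test before rehearsal ✓
(onboarding, design_review): onboarding before design_review ✓
(onboarding, load_test): onboarding before load_test ✓
(onboarding, rehearsal): onboarding before rehearsal ✓
(onboarding, snapshot): onboarding before snapshot ✓
(onboarding, standup): onboarding before standup ✓
(onboarding, triage): onboarding before triage ✓
(reindex, audit): reindex before audit ✓
(reindex, compaction): reindex before compaction ✓
(reindex, design_review): reindex before design_review ✓
(reindex, load_test): reindex before load_test ✓
(reindex, onboarding): reindex before onboarding ✓
... plus 26 further pairs not listed.
Count: 50.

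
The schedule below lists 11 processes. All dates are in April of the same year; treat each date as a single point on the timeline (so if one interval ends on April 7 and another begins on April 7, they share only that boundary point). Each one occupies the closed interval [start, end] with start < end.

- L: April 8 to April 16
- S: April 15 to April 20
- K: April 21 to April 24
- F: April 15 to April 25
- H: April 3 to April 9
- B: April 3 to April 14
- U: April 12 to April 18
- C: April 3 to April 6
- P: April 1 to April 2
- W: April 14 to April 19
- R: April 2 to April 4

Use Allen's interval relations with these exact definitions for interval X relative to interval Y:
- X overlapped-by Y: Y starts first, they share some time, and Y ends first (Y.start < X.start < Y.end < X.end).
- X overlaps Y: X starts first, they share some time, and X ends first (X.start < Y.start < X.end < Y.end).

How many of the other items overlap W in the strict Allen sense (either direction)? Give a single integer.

Target W = [April 14, April 19].
B [April 3, April 14] → meets → no.
C [April 3, April 6] → before → no.
F [April 15, April 25] → overlapped-by → counts.
H [April 3, April 9] → before → no.
K [April 21, April 24] → after → no.
L [April 8, April 16] → overlaps → counts.
P [April 1, April 2] → before → no.
R [April 2, April 4] → before → no.
S [April 15, April 20] → overlapped-by → counts.
U [April 12, April 18] → overlaps → counts.
Total: 4.

4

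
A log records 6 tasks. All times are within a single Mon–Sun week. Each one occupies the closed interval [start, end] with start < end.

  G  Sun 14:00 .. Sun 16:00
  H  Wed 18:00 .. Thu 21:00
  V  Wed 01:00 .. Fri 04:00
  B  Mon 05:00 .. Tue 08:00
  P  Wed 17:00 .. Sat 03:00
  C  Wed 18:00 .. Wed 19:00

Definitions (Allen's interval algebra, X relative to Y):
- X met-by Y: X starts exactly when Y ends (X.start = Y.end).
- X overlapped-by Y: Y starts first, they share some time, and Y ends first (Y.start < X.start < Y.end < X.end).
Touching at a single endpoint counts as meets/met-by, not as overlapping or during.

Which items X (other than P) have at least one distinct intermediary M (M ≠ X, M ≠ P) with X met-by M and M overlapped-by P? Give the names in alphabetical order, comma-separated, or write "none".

none

Target P = [Wed 17:00, Sat 03:00].
Intermediaries M with M overlapped-by P: none.
Union: none.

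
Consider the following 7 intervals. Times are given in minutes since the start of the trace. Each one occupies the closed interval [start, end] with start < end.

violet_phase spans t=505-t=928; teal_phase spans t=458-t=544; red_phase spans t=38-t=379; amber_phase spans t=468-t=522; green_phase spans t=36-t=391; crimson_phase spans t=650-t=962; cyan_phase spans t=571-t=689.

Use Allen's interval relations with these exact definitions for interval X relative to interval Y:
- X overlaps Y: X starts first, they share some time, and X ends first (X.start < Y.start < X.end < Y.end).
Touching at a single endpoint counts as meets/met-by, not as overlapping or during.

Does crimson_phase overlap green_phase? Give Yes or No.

No

crimson_phase = [t=650, t=962], green_phase = [t=36, t=391].
Actual relation of crimson_phase to green_phase: after.
Asked whether 'overlaps' holds → No.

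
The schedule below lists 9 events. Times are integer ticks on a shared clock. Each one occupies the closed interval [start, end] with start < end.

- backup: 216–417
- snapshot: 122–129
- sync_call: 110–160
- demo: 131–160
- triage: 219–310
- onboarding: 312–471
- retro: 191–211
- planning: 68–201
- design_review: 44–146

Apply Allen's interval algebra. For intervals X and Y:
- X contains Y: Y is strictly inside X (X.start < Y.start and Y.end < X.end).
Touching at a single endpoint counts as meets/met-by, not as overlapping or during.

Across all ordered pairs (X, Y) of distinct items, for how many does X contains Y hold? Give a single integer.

6

Checking all 72 ordered pairs for relation 'contains'; matching pairs in alphabetical order:
(backup, triage): backup contains triage ✓
(design_review, snapshot): design_review contains snapshot ✓
(planning, demo): planning contains demo ✓
(planning, snapshot): planning contains snapshot ✓
(planning, sync_call): planning contains sync_call ✓
(sync_call, snapshot): sync_call contains snapshot ✓
Count: 6.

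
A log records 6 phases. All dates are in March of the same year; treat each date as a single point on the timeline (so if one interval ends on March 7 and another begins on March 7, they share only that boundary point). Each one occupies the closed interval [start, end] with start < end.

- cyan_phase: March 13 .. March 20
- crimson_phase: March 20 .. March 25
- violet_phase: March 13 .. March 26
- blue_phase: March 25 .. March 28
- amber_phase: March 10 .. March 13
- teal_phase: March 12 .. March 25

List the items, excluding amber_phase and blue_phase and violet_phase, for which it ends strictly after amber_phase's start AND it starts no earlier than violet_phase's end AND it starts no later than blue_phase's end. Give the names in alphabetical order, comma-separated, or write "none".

Conditions: its end is strictly after amber_phase's start (X.end > March 10) AND its start is no earlier than violet_phase's end (X.start >= March 26) AND its start is no later than blue_phase's end (X.start <= March 28).
crimson_phase: end March 25 > March 10? ✓; start March 20 >= March 26? ✗; start March 20 <= March 28? ✓ → no.
cyan_phase: end March 20 > March 10? ✓; start March 13 >= March 26? ✗; start March 13 <= March 28? ✓ → no.
teal_phase: end March 25 > March 10? ✓; start March 12 >= March 26? ✗; start March 12 <= March 28? ✓ → no.
Result: none.

none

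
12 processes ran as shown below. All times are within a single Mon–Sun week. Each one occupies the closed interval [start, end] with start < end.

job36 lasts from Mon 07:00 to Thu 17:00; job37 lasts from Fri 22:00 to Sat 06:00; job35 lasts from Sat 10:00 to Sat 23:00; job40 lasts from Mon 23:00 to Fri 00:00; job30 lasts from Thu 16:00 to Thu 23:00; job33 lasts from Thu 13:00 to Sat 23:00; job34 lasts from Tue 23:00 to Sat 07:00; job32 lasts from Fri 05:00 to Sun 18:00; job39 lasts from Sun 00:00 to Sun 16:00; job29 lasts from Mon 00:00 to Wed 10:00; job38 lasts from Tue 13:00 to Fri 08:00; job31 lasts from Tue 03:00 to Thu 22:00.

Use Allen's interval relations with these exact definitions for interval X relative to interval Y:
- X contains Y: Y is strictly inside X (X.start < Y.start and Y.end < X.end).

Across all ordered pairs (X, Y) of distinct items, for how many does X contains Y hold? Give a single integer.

10

Checking all 132 ordered pairs for relation 'contains'; matching pairs in alphabetical order:
(job32, job35): job32 contains job35 ✓
(job32, job37): job32 contains job37 ✓
(job32, job39): job32 contains job39 ✓
(job33, job30): job33 contains job30 ✓
(job33, job37): job33 contains job37 ✓
(job34, job30): job34 contains job30 ✓
(job34, job37): job34 contains job37 ✓
(job38, job30): job38 contains job30 ✓
(job40, job30): job40 contains job30 ✓
(job40, job31): job40 contains job31 ✓
Count: 10.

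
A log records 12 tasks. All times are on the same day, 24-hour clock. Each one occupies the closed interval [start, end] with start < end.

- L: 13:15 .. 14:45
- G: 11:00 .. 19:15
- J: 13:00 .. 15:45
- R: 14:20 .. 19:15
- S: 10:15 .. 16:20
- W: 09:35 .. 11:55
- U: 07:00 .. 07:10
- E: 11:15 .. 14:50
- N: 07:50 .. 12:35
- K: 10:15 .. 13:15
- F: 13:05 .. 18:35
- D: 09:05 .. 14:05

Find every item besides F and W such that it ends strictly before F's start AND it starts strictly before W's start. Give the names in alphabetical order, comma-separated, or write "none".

N, U

Conditions: its end is strictly before F's start (X.end < 13:05) AND its start is strictly before W's start (X.start < 09:35).
D: end 14:05 < 13:05? ✗; start 09:05 < 09:35? ✓ → no.
E: end 14:50 < 13:05? ✗; start 11:15 < 09:35? ✗ → no.
G: end 19:15 < 13:05? ✗; start 11:00 < 09:35? ✗ → no.
J: end 15:45 < 13:05? ✗; start 13:00 < 09:35? ✗ → no.
K: end 13:15 < 13:05? ✗; start 10:15 < 09:35? ✗ → no.
L: end 14:45 < 13:05? ✗; start 13:15 < 09:35? ✗ → no.
N: end 12:35 < 13:05? ✓; start 07:50 < 09:35? ✓ → yes.
R: end 19:15 < 13:05? ✗; start 14:20 < 09:35? ✗ → no.
S: end 16:20 < 13:05? ✗; start 10:15 < 09:35? ✗ → no.
U: end 07:10 < 13:05? ✓; start 07:00 < 09:35? ✓ → yes.
Result: N, U.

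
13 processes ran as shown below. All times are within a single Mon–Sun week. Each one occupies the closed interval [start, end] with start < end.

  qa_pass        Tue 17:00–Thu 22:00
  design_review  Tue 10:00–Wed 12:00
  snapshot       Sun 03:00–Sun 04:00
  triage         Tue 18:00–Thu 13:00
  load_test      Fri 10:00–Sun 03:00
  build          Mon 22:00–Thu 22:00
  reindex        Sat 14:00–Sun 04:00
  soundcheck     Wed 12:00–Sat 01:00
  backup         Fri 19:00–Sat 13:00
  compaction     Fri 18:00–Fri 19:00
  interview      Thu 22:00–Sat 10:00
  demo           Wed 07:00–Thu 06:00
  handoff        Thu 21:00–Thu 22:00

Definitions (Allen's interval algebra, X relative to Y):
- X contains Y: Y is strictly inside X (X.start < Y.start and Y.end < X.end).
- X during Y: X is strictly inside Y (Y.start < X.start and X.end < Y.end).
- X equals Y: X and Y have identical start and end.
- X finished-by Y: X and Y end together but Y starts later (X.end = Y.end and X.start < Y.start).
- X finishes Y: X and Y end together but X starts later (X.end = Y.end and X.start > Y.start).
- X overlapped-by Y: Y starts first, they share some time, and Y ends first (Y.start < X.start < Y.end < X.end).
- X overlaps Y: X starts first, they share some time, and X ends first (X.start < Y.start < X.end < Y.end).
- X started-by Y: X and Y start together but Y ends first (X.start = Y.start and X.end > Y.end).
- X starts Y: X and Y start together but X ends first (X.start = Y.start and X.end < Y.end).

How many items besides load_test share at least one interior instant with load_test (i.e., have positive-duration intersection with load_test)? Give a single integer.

Target load_test = [Fri 10:00, Sun 03:00].
backup [Fri 19:00, Sat 13:00] → during → counts.
build [Mon 22:00, Thu 22:00] → before → no.
compaction [Fri 18:00, Fri 19:00] → during → counts.
demo [Wed 07:00, Thu 06:00] → before → no.
design_review [Tue 10:00, Wed 12:00] → before → no.
handoff [Thu 21:00, Thu 22:00] → before → no.
interview [Thu 22:00, Sat 10:00] → overlaps → counts.
qa_pass [Tue 17:00, Thu 22:00] → before → no.
reindex [Sat 14:00, Sun 04:00] → overlapped-by → counts.
snapshot [Sun 03:00, Sun 04:00] → met-by → no.
soundcheck [Wed 12:00, Sat 01:00] → overlaps → counts.
triage [Tue 18:00, Thu 13:00] → before → no.
Total: 5.

5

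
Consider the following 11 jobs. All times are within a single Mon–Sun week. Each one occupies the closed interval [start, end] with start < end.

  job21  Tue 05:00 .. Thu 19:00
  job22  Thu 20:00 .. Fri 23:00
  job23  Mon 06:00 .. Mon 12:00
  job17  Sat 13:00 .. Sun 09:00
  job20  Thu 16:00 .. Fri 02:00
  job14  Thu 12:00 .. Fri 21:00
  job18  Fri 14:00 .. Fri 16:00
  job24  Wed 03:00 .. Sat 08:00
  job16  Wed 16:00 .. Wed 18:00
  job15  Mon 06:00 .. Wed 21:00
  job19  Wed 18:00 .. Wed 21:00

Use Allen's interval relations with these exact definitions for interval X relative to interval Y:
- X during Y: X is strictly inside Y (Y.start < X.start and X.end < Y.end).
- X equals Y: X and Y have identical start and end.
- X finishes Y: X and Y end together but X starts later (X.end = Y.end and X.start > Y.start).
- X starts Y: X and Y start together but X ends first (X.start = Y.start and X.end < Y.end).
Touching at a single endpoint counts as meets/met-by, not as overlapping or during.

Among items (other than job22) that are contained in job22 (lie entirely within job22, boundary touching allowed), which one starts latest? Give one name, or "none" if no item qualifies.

job18

Target job22 = [Thu 20:00, Fri 23:00].
job14 [Thu 12:00, Fri 21:00] → overlaps → excluded.
job15 [Mon 06:00, Wed 21:00] → before → excluded.
job16 [Wed 16:00, Wed 18:00] → before → excluded.
job17 [Sat 13:00, Sun 09:00] → after → excluded.
job18 [Fri 14:00, Fri 16:00] → during → candidate.
job19 [Wed 18:00, Wed 21:00] → before → excluded.
job20 [Thu 16:00, Fri 02:00] → overlaps → excluded.
job21 [Tue 05:00, Thu 19:00] → before → excluded.
job23 [Mon 06:00, Mon 12:00] → before → excluded.
job24 [Wed 03:00, Sat 08:00] → contains → excluded.
Among candidates, latest start is Fri 14:00 → job18.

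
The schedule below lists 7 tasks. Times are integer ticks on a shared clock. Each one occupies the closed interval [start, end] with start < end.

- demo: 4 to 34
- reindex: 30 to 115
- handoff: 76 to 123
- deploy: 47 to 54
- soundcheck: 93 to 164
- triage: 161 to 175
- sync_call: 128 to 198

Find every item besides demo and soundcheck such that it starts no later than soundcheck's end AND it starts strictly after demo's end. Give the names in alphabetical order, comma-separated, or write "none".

Conditions: its start is no later than soundcheck's end (X.start <= 164) AND its start is strictly after demo's end (X.start > 34).
deploy: start 47 <= 164? ✓; start 47 > 34? ✓ → yes.
handoff: start 76 <= 164? ✓; start 76 > 34? ✓ → yes.
reindex: start 30 <= 164? ✓; start 30 > 34? ✗ → no.
sync_call: start 128 <= 164? ✓; start 128 > 34? ✓ → yes.
triage: start 161 <= 164? ✓; start 161 > 34? ✓ → yes.
Result: deploy, handoff, sync_call, triage.

deploy, handoff, sync_call, triage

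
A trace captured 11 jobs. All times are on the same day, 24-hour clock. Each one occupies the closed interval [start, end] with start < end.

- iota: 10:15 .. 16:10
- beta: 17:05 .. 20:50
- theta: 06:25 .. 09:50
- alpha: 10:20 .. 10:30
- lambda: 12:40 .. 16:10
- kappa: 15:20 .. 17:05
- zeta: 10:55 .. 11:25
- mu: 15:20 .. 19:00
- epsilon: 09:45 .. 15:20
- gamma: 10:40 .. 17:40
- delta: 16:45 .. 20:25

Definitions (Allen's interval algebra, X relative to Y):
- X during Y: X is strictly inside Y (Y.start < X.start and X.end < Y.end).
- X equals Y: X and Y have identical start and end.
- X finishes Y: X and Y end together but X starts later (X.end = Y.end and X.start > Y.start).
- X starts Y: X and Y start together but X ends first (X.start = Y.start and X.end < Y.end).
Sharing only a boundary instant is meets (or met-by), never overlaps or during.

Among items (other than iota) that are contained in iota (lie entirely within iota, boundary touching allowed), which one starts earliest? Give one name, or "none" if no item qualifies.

alpha

Target iota = [10:15, 16:10].
alpha [10:20, 10:30] → during → candidate.
beta [17:05, 20:50] → after → excluded.
delta [16:45, 20:25] → after → excluded.
epsilon [09:45, 15:20] → overlaps → excluded.
gamma [10:40, 17:40] → overlapped-by → excluded.
kappa [15:20, 17:05] → overlapped-by → excluded.
lambda [12:40, 16:10] → finishes → candidate.
mu [15:20, 19:00] → overlapped-by → excluded.
theta [06:25, 09:50] → before → excluded.
zeta [10:55, 11:25] → during → candidate.
Among candidates, earliest start is 10:20 → alpha.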